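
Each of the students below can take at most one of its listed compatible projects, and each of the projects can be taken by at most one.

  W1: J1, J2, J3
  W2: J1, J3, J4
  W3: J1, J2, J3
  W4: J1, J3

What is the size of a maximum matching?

Unit-capacity flow: source→left, listed edges, right→sink; max matching = max flow.
Augmenting path W1→J1 (+1); matched 1.
Augmenting path W2→J3 (+1); matched 2.
Augmenting path W3→J2 (+1); matched 3.
Augmenting path W4→J3→W2→J4 (+1); matched 4.
No augmenting path remains; maximum matching = 4.
König certificate: {W1, W2, W3, W4} is a vertex cover of size 4 (every listed pair touches it), so no matching can be larger.

4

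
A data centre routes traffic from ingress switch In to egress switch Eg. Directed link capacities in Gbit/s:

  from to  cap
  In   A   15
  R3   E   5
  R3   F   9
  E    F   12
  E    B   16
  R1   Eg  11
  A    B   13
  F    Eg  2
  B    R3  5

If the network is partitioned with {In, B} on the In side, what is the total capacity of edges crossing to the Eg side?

20

Edges leaving {In, B}: In→A (15), B→R3 (5).
Cut capacity = 15 + 5 = 20.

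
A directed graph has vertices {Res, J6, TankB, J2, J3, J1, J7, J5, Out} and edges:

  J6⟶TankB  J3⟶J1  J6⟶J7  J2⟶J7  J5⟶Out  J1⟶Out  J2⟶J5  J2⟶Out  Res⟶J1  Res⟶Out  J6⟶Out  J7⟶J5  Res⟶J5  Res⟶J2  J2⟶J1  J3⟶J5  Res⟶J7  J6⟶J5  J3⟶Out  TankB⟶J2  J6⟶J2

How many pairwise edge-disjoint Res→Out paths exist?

4

Assign every edge capacity 1; by Menger, the answer equals the max flow.
Path Res→Out (+1); total 1.
Path Res→J2→Out (+1); total 2.
Path Res→J1→Out (+1); total 3.
Path Res→J5→Out (+1); total 4.
No residual Res→Out path; max flow = 4.
Certifying cut of size 4: {J5→Out, Res→J1, Res→J2, Res→Out}.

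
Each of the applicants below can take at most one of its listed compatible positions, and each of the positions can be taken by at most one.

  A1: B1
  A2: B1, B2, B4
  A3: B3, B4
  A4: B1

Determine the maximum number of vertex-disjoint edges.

Unit-capacity flow: source→left, listed edges, right→sink; max matching = max flow.
Augmenting path A1→B1 (+1); matched 1.
Augmenting path A2→B2 (+1); matched 2.
Augmenting path A3→B3 (+1); matched 3.
No augmenting path remains; maximum matching = 3.
König certificate: {A2, A3, B1} is a vertex cover of size 3 (every listed pair touches it), so no matching can be larger.

3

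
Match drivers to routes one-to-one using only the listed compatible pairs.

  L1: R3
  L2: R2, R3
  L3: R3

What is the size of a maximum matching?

2

Unit-capacity flow: source→left, listed edges, right→sink; max matching = max flow.
Augmenting path L1→R3 (+1); matched 1.
Augmenting path L2→R2 (+1); matched 2.
No augmenting path remains; maximum matching = 2.
König certificate: {L2, R3} is a vertex cover of size 2 (every listed pair touches it), so no matching can be larger.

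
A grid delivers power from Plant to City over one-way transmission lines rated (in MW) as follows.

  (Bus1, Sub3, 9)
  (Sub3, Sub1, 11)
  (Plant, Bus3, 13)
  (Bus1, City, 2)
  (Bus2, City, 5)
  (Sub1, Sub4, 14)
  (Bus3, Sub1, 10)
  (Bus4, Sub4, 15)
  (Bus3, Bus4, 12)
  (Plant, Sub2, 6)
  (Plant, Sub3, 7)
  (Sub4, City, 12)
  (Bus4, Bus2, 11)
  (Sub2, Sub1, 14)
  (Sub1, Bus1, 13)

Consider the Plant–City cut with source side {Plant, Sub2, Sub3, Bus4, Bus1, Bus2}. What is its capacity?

Edges leaving {Plant, Sub2, Sub3, Bus4, Bus1, Bus2}: Plant→Bus3 (13), Sub2→Sub1 (14), Sub3→Sub1 (11), Bus4→Sub4 (15), Bus1→City (2), Bus2→City (5).
Cut capacity = 13 + 14 + 11 + 15 + 2 + 5 = 60.

60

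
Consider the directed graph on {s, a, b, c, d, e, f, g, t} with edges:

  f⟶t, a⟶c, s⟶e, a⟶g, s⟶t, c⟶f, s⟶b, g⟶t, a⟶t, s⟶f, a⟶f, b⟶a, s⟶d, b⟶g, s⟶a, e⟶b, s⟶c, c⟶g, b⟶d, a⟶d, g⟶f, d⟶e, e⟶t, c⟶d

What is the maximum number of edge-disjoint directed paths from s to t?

Assign every edge capacity 1; by Menger, the answer equals the max flow.
Path s→t (+1); total 1.
Path s→a→t (+1); total 2.
Path s→e→t (+1); total 3.
Path s→f→t (+1); total 4.
Path s→b→g→t (+1); total 5.
No residual s→t path; max flow = 5.
Certifying cut of size 5: {a→t, e→t, f→t, g→t, s→t}.

5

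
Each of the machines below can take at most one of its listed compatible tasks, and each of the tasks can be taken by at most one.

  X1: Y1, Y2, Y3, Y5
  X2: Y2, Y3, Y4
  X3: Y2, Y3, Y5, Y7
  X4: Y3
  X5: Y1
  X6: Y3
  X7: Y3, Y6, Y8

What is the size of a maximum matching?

Unit-capacity flow: source→left, listed edges, right→sink; max matching = max flow.
Augmenting path X1→Y1 (+1); matched 1.
Augmenting path X2→Y2 (+1); matched 2.
Augmenting path X3→Y3 (+1); matched 3.
Augmenting path X7→Y6 (+1); matched 4.
Augmenting path X4→Y3→X3→Y5 (+1); matched 5.
Augmenting path X5→Y1→X1→Y2→X2→Y4 (+1); matched 6.
No augmenting path remains; maximum matching = 6.
König certificate: {X1, X2, X3, X5, X7, Y3} is a vertex cover of size 6 (every listed pair touches it), so no matching can be larger.

6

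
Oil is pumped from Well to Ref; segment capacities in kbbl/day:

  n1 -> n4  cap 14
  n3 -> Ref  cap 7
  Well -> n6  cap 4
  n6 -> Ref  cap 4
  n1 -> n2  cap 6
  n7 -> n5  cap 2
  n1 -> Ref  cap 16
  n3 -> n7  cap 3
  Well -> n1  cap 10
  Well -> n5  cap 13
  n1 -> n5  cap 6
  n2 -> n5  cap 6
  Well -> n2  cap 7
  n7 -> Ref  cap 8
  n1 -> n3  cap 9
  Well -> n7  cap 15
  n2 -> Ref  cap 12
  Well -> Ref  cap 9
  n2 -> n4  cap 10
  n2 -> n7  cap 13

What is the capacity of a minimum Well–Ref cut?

38

Augment Well→Ref: bottleneck 9, flow now 9.
Augment Well→n1→Ref: bottleneck 10, flow now 19.
Augment Well→n2→Ref: bottleneck 7, flow now 26.
Augment Well→n6→Ref: bottleneck 4, flow now 30.
Augment Well→n7→Ref: bottleneck 8, flow now 38.
No augmenting path remains; maximum flow = 38.
By max-flow min-cut, the minimum cut capacity equals the max flow.
In the residual graph, reachable from Well: {Well, n5, n7}.
Min-cut edges: Well→n1 (10), Well→n2 (7), Well→n6 (4), Well→Ref (9), n7→Ref (8); capacity 10 + 7 + 4 + 9 + 8 = 38.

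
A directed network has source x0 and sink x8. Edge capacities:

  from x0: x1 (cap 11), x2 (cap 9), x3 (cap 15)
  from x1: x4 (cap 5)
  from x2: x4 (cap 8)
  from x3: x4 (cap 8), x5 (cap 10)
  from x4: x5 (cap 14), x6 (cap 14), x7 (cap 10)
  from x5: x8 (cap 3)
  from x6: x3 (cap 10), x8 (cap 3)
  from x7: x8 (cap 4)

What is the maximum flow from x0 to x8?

Augment x0→x3→x5→x8: bottleneck 3, flow now 3.
Augment x0→x1→x4→x6→x8: bottleneck 3, flow now 6.
Augment x0→x1→x4→x7→x8: bottleneck 2, flow now 8.
Augment x0→x2→x4→x7→x8: bottleneck 2, flow now 10.
No augmenting path remains; maximum flow = 10.
In the residual graph, reachable from x0: {x0, x1, x2, x3, x4, x5, x6, x7}.
Min-cut edges: x5→x8 (3), x6→x8 (3), x7→x8 (4); capacity 3 + 3 + 4 = 10.
This cut is saturated, so no flow can exceed 10.

10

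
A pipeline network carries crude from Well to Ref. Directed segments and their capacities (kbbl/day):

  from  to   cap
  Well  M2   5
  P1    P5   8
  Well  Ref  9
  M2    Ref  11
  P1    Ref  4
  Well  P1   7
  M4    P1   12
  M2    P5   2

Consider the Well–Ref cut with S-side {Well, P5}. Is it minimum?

Given cut capacity: 7 + 5 + 9 = 21.
Augment Well→Ref: bottleneck 9, flow now 9.
Augment Well→P1→Ref: bottleneck 4, flow now 13.
Augment Well→M2→Ref: bottleneck 5, flow now 18.
No augmenting path remains; maximum flow = 18.
In the residual graph, reachable from Well: {Well, P1, P5}.
Min-cut edges: Well→M2 (5), Well→Ref (9), P1→Ref (4); capacity 5 + 9 + 4 = 18.
Cut capacity 21 exceeds the max flow 18, so it is not minimum.

No — its capacity is 21, but the minimum cut has capacity 18.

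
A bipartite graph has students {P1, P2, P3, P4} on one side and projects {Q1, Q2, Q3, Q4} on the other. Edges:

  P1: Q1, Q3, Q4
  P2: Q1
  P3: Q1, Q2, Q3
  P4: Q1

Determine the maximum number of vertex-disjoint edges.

Unit-capacity flow: source→left, listed edges, right→sink; max matching = max flow.
Augmenting path P1→Q1 (+1); matched 1.
Augmenting path P3→Q2 (+1); matched 2.
Augmenting path P2→Q1→P1→Q3 (+1); matched 3.
No augmenting path remains; maximum matching = 3.
König certificate: {P1, P3, Q1} is a vertex cover of size 3 (every listed pair touches it), so no matching can be larger.

3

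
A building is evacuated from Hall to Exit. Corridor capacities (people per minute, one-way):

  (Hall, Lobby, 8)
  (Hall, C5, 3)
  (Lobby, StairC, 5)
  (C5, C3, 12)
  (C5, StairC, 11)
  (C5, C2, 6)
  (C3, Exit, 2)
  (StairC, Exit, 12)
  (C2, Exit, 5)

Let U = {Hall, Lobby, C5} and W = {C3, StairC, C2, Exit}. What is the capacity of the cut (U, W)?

Edges leaving {Hall, Lobby, C5}: Lobby→StairC (5), C5→C3 (12), C5→StairC (11), C5→C2 (6).
Cut capacity = 5 + 12 + 11 + 6 = 34.

34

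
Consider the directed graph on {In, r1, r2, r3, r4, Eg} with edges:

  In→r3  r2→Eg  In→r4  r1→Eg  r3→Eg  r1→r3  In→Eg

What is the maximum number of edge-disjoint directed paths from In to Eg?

2

Assign every edge capacity 1; by Menger, the answer equals the max flow.
Path In→Eg (+1); total 1.
Path In→r3→Eg (+1); total 2.
No residual In→Eg path; max flow = 2.
Certifying cut of size 2: {In→Eg, In→r3}.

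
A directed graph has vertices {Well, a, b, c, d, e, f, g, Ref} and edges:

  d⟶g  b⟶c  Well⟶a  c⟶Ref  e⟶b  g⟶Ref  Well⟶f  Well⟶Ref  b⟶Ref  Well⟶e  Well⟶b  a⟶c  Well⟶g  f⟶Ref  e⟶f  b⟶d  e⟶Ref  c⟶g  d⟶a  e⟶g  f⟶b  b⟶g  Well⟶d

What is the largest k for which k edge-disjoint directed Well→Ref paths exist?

6

Assign every edge capacity 1; by Menger, the answer equals the max flow.
Path Well→Ref (+1); total 1.
Path Well→b→Ref (+1); total 2.
Path Well→e→Ref (+1); total 3.
Path Well→f→Ref (+1); total 4.
Path Well→g→Ref (+1); total 5.
Path Well→a→c→Ref (+1); total 6.
No residual Well→Ref path; max flow = 6.
Certifying cut of size 6: {Well→Ref, Well→b, Well→e, Well→f, a→c, g→Ref}.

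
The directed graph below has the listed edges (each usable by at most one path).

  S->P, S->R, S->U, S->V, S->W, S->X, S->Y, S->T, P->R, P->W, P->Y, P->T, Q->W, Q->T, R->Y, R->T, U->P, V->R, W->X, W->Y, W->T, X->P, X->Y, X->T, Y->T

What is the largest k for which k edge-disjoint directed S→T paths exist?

6

Assign every edge capacity 1; by Menger, the answer equals the max flow.
Path S→T (+1); total 1.
Path S→P→T (+1); total 2.
Path S→R→T (+1); total 3.
Path S→W→T (+1); total 4.
Path S→X→T (+1); total 5.
Path S→Y→T (+1); total 6.
No residual S→T path; max flow = 6.
Certifying cut of size 6: {P→T, R→T, S→T, W→T, X→T, Y→T}.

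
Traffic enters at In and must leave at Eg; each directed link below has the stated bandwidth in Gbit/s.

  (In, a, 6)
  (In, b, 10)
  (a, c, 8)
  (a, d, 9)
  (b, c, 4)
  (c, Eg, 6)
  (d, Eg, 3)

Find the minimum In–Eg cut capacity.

9

Augment In→a→c→Eg: bottleneck 6, flow now 6.
Augment In→b→c→a→d→Eg: bottleneck 3, flow now 9. (uses reverse residual edge)
No augmenting path remains; maximum flow = 9.
By max-flow min-cut, the minimum cut capacity equals the max flow.
In the residual graph, reachable from In: {In, a, b, c, d}.
Min-cut edges: c→Eg (6), d→Eg (3); capacity 6 + 3 = 9.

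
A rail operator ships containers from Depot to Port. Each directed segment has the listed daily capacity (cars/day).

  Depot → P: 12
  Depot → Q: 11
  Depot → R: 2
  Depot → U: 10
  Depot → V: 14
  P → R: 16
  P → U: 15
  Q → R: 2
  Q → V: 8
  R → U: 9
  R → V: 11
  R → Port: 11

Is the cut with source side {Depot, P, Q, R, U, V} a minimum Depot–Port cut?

Given cut capacity: 11 = 11.
Augment Depot→R→Port: bottleneck 2, flow now 2.
Augment Depot→P→R→Port: bottleneck 9, flow now 11.
No augmenting path remains; maximum flow = 11.
Cut capacity 11 equals the max flow, so it is a minimum cut.

Yes — it is a minimum cut (capacity 11).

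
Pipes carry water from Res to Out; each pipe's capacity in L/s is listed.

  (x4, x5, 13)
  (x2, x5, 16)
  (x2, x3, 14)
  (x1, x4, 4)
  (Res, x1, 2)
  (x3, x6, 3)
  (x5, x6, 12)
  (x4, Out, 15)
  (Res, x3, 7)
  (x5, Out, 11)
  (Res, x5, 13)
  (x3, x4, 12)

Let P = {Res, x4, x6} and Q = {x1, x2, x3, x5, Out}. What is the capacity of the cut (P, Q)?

Edges leaving {Res, x4, x6}: Res→x1 (2), Res→x3 (7), Res→x5 (13), x4→x5 (13), x4→Out (15).
Cut capacity = 2 + 7 + 13 + 13 + 15 = 50.

50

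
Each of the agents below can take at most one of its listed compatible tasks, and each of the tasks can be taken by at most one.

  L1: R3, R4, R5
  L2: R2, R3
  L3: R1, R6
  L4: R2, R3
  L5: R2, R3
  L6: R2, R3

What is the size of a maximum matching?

Unit-capacity flow: source→left, listed edges, right→sink; max matching = max flow.
Augmenting path L1→R3 (+1); matched 1.
Augmenting path L2→R2 (+1); matched 2.
Augmenting path L3→R1 (+1); matched 3.
Augmenting path L4→R3→L1→R4 (+1); matched 4.
No augmenting path remains; maximum matching = 4.
König certificate: {L1, L3, R2, R3} is a vertex cover of size 4 (every listed pair touches it), so no matching can be larger.

4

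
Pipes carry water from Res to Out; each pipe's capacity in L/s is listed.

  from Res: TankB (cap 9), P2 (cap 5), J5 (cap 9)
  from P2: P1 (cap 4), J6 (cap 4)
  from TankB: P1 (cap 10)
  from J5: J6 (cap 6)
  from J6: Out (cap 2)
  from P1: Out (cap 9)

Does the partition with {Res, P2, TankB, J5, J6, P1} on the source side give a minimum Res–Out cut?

Yes — it is a minimum cut (capacity 11).

Given cut capacity: 2 + 9 = 11.
Augment Res→P2→J6→Out: bottleneck 2, flow now 2.
Augment Res→P2→P1→Out: bottleneck 3, flow now 5.
Augment Res→TankB→P1→Out: bottleneck 6, flow now 11.
No augmenting path remains; maximum flow = 11.
Cut capacity 11 equals the max flow, so it is a minimum cut.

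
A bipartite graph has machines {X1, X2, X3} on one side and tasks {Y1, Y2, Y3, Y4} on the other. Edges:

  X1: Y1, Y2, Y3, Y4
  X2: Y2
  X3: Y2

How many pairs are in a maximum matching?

Unit-capacity flow: source→left, listed edges, right→sink; max matching = max flow.
Augmenting path X1→Y1 (+1); matched 1.
Augmenting path X2→Y2 (+1); matched 2.
No augmenting path remains; maximum matching = 2.
König certificate: {X1, Y2} is a vertex cover of size 2 (every listed pair touches it), so no matching can be larger.

2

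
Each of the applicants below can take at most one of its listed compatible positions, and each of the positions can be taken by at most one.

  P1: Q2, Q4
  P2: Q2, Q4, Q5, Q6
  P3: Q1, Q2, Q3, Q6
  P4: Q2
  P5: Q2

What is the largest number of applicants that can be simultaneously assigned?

4

Unit-capacity flow: source→left, listed edges, right→sink; max matching = max flow.
Augmenting path P1→Q2 (+1); matched 1.
Augmenting path P2→Q4 (+1); matched 2.
Augmenting path P3→Q1 (+1); matched 3.
Augmenting path P4→Q2→P1→Q4→P2→Q5 (+1); matched 4.
No augmenting path remains; maximum matching = 4.
König certificate: {P1, P2, P3, Q2} is a vertex cover of size 4 (every listed pair touches it), so no matching can be larger.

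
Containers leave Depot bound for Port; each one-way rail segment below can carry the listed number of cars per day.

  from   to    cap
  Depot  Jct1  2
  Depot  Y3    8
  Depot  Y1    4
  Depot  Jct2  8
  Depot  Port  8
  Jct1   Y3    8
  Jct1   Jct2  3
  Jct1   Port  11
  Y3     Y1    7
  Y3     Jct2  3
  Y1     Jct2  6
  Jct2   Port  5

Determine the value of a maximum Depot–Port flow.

15

Augment Depot→Port: bottleneck 8, flow now 8.
Augment Depot→Jct1→Port: bottleneck 2, flow now 10.
Augment Depot→Jct2→Port: bottleneck 5, flow now 15.
No augmenting path remains; maximum flow = 15.
In the residual graph, reachable from Depot: {Depot, Y3, Y1, Jct2}.
Min-cut edges: Depot→Jct1 (2), Depot→Port (8), Jct2→Port (5); capacity 2 + 8 + 5 = 15.
This cut is saturated, so no flow can exceed 15.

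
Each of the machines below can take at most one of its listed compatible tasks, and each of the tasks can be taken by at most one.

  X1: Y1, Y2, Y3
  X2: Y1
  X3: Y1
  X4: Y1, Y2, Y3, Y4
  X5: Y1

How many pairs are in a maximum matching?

3

Unit-capacity flow: source→left, listed edges, right→sink; max matching = max flow.
Augmenting path X1→Y1 (+1); matched 1.
Augmenting path X4→Y2 (+1); matched 2.
Augmenting path X2→Y1→X1→Y3 (+1); matched 3.
No augmenting path remains; maximum matching = 3.
König certificate: {X1, X4, Y1} is a vertex cover of size 3 (every listed pair touches it), so no matching can be larger.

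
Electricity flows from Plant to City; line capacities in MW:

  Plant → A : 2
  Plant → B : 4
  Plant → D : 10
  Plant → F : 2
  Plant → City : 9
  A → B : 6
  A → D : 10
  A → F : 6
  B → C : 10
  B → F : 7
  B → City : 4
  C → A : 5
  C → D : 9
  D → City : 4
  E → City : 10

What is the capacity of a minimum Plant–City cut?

17

Augment Plant→City: bottleneck 9, flow now 9.
Augment Plant→B→City: bottleneck 4, flow now 13.
Augment Plant→D→City: bottleneck 4, flow now 17.
No augmenting path remains; maximum flow = 17.
By max-flow min-cut, the minimum cut capacity equals the max flow.
In the residual graph, reachable from Plant: {Plant, A, B, C, D, F}.
Min-cut edges: Plant→City (9), B→City (4), D→City (4); capacity 9 + 4 + 4 = 17.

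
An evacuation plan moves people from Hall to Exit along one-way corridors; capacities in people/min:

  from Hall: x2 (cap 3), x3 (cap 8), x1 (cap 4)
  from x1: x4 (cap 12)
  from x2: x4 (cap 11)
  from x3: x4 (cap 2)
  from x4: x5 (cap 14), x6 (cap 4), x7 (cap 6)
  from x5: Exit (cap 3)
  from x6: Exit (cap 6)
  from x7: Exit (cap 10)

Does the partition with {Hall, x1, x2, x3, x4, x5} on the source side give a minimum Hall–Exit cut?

Given cut capacity: 4 + 6 + 3 = 13.
Augment Hall→x1→x4→x5→Exit: bottleneck 3, flow now 3.
Augment Hall→x1→x4→x6→Exit: bottleneck 1, flow now 4.
Augment Hall→x2→x4→x6→Exit: bottleneck 3, flow now 7.
Augment Hall→x3→x4→x7→Exit: bottleneck 2, flow now 9.
No augmenting path remains; maximum flow = 9.
In the residual graph, reachable from Hall: {Hall, x3}.
Min-cut edges: Hall→x1 (4), Hall→x2 (3), x3→x4 (2); capacity 4 + 3 + 2 = 9.
Cut capacity 13 exceeds the max flow 9, so it is not minimum.

No — its capacity is 13, but the minimum cut has capacity 9.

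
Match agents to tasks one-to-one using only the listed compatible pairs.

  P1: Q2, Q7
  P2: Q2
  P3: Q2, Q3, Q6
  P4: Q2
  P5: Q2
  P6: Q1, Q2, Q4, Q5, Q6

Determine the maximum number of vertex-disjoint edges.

Unit-capacity flow: source→left, listed edges, right→sink; max matching = max flow.
Augmenting path P1→Q2 (+1); matched 1.
Augmenting path P3→Q3 (+1); matched 2.
Augmenting path P6→Q1 (+1); matched 3.
Augmenting path P2→Q2→P1→Q7 (+1); matched 4.
No augmenting path remains; maximum matching = 4.
König certificate: {P1, P3, P6, Q2} is a vertex cover of size 4 (every listed pair touches it), so no matching can be larger.

4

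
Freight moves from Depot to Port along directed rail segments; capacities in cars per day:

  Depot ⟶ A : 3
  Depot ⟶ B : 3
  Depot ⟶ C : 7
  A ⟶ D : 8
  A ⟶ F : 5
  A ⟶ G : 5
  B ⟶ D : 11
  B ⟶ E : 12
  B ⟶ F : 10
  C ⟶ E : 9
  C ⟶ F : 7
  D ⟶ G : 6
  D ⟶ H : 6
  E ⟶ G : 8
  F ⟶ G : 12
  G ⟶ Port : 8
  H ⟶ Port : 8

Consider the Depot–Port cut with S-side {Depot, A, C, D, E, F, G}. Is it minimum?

No — its capacity is 17, but the minimum cut has capacity 13.

Given cut capacity: 3 + 6 + 8 = 17.
Augment Depot→A→G→Port: bottleneck 3, flow now 3.
Augment Depot→B→D→G→Port: bottleneck 3, flow now 6.
Augment Depot→C→E→G→Port: bottleneck 2, flow now 8.
Augment Depot→C→E→G→D→H→Port: bottleneck 3, flow now 11. (uses reverse residual edge)
Augment Depot→C→E→G→A→D→H→Port: bottleneck 2, flow now 13. (uses reverse residual edge)
No augmenting path remains; maximum flow = 13.
In the residual graph, reachable from Depot: {Depot}.
Min-cut edges: Depot→A (3), Depot→B (3), Depot→C (7); capacity 3 + 3 + 7 = 13.
Cut capacity 17 exceeds the max flow 13, so it is not minimum.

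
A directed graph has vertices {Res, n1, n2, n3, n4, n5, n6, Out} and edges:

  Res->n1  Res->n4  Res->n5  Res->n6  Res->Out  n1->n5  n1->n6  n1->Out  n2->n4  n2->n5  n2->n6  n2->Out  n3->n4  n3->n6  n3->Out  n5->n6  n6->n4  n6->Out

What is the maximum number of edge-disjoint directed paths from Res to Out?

3

Assign every edge capacity 1; by Menger, the answer equals the max flow.
Path Res→Out (+1); total 1.
Path Res→n1→Out (+1); total 2.
Path Res→n6→Out (+1); total 3.
No residual Res→Out path; max flow = 3.
Certifying cut of size 3: {Res→Out, Res→n1, n6→Out}.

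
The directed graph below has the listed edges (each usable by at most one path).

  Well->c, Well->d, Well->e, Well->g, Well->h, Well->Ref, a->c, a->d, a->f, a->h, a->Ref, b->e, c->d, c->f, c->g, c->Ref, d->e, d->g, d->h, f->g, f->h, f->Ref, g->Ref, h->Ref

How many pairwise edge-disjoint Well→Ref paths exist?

4

Assign every edge capacity 1; by Menger, the answer equals the max flow.
Path Well→Ref (+1); total 1.
Path Well→c→Ref (+1); total 2.
Path Well→g→Ref (+1); total 3.
Path Well→h→Ref (+1); total 4.
No residual Well→Ref path; max flow = 4.
Certifying cut of size 4: {Well→Ref, Well→c, g→Ref, h→Ref}.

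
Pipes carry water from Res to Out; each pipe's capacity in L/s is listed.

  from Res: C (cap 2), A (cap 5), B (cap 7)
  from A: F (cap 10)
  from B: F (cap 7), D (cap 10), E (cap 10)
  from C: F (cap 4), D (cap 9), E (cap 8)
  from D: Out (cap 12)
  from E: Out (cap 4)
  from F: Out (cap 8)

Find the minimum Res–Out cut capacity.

Augment Res→A→F→Out: bottleneck 5, flow now 5.
Augment Res→B→D→Out: bottleneck 7, flow now 12.
Augment Res→C→D→Out: bottleneck 2, flow now 14.
No augmenting path remains; maximum flow = 14.
By max-flow min-cut, the minimum cut capacity equals the max flow.
In the residual graph, reachable from Res: {Res}.
Min-cut edges: Res→A (5), Res→B (7), Res→C (2); capacity 5 + 7 + 2 = 14.

14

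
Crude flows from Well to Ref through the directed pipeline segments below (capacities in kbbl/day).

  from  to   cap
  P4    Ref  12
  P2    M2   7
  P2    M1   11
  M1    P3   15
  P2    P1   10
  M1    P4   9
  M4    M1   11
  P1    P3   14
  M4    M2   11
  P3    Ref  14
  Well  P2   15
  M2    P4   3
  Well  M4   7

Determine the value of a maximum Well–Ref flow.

Augment Well→P2→P1→P3→Ref: bottleneck 10, flow now 10.
Augment Well→P2→M1→P4→Ref: bottleneck 5, flow now 15.
Augment Well→M4→M1→P4→Ref: bottleneck 4, flow now 19.
Augment Well→M4→M1→P3→Ref: bottleneck 3, flow now 22.
No augmenting path remains; maximum flow = 22.
In the residual graph, reachable from Well: {Well}.
Min-cut edges: Well→P2 (15), Well→M4 (7); capacity 15 + 7 = 22.
This cut is saturated, so no flow can exceed 22.

22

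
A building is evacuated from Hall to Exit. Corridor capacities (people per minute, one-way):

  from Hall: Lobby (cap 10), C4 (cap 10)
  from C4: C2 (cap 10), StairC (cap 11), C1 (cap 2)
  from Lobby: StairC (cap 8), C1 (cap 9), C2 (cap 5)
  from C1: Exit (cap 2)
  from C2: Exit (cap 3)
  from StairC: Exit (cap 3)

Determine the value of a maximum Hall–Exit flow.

Augment Hall→C4→C1→Exit: bottleneck 2, flow now 2.
Augment Hall→C4→C2→Exit: bottleneck 3, flow now 5.
Augment Hall→C4→StairC→Exit: bottleneck 3, flow now 8.
No augmenting path remains; maximum flow = 8.
In the residual graph, reachable from Hall: {Hall, C4, Lobby, C1, C2, StairC}.
Min-cut edges: C1→Exit (2), C2→Exit (3), StairC→Exit (3); capacity 2 + 3 + 3 = 8.
This cut is saturated, so no flow can exceed 8.

8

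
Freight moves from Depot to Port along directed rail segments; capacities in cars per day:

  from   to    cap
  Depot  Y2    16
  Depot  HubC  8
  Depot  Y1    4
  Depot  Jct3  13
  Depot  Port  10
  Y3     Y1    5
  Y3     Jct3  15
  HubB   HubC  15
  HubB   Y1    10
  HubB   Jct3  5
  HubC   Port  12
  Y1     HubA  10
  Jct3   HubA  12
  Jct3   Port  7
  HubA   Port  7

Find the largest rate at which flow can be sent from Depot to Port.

32

Augment Depot→Port: bottleneck 10, flow now 10.
Augment Depot→HubC→Port: bottleneck 8, flow now 18.
Augment Depot→Jct3→Port: bottleneck 7, flow now 25.
Augment Depot→Y1→HubA→Port: bottleneck 4, flow now 29.
Augment Depot→Jct3→HubA→Port: bottleneck 3, flow now 32.
No augmenting path remains; maximum flow = 32.
In the residual graph, reachable from Depot: {Depot, Y2, Y1, Jct3, HubA}.
Min-cut edges: Depot→HubC (8), Depot→Port (10), Jct3→Port (7), HubA→Port (7); capacity 8 + 10 + 7 + 7 = 32.
This cut is saturated, so no flow can exceed 32.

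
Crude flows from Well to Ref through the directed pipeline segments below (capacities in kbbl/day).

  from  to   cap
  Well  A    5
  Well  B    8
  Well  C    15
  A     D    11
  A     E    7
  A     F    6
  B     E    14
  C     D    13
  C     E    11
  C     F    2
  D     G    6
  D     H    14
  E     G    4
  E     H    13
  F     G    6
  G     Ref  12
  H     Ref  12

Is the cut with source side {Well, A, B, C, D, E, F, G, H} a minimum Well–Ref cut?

Given cut capacity: 12 + 12 = 24.
Augment Well→A→D→G→Ref: bottleneck 5, flow now 5.
Augment Well→B→E→G→Ref: bottleneck 4, flow now 9.
Augment Well→B→E→H→Ref: bottleneck 4, flow now 13.
Augment Well→C→D→G→Ref: bottleneck 1, flow now 14.
Augment Well→C→D→H→Ref: bottleneck 8, flow now 22.
Augment Well→C→F→G→Ref: bottleneck 2, flow now 24.
No augmenting path remains; maximum flow = 24.
Cut capacity 24 equals the max flow, so it is a minimum cut.

Yes — it is a minimum cut (capacity 24).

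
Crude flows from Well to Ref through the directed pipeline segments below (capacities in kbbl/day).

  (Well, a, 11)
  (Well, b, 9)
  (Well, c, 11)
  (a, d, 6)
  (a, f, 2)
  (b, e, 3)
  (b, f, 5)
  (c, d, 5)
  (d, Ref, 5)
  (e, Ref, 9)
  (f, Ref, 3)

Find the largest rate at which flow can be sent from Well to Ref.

11

Augment Well→a→d→Ref: bottleneck 5, flow now 5.
Augment Well→a→f→Ref: bottleneck 2, flow now 7.
Augment Well→b→e→Ref: bottleneck 3, flow now 10.
Augment Well→b→f→Ref: bottleneck 1, flow now 11.
No augmenting path remains; maximum flow = 11.
In the residual graph, reachable from Well: {Well, a, b, c, d, f}.
Min-cut edges: b→e (3), d→Ref (5), f→Ref (3); capacity 3 + 5 + 3 = 11.
This cut is saturated, so no flow can exceed 11.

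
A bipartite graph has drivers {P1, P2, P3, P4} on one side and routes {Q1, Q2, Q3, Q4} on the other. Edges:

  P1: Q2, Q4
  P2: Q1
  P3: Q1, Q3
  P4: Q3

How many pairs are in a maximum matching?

Unit-capacity flow: source→left, listed edges, right→sink; max matching = max flow.
Augmenting path P1→Q2 (+1); matched 1.
Augmenting path P2→Q1 (+1); matched 2.
Augmenting path P3→Q3 (+1); matched 3.
No augmenting path remains; maximum matching = 3.
König certificate: {P1, Q1, Q3} is a vertex cover of size 3 (every listed pair touches it), so no matching can be larger.

3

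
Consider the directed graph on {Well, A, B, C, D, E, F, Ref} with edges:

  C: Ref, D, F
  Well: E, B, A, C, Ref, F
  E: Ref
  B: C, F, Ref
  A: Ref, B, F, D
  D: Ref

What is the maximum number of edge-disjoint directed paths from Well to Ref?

Assign every edge capacity 1; by Menger, the answer equals the max flow.
Path Well→Ref (+1); total 1.
Path Well→A→Ref (+1); total 2.
Path Well→B→Ref (+1); total 3.
Path Well→C→Ref (+1); total 4.
Path Well→E→Ref (+1); total 5.
No residual Well→Ref path; max flow = 5.
Certifying cut of size 5: {Well→A, Well→B, Well→C, Well→E, Well→Ref}.

5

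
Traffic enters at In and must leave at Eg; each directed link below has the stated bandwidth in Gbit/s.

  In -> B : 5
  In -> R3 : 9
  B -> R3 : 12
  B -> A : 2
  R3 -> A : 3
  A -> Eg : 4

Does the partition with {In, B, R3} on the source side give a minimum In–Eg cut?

Given cut capacity: 2 + 3 = 5.
Augment In→B→A→Eg: bottleneck 2, flow now 2.
Augment In→R3→A→Eg: bottleneck 2, flow now 4.
No augmenting path remains; maximum flow = 4.
In the residual graph, reachable from In: {In, B, R3, A}.
Min-cut edges: A→Eg (4); capacity 4 = 4.
Cut capacity 5 exceeds the max flow 4, so it is not minimum.

No — its capacity is 5, but the minimum cut has capacity 4.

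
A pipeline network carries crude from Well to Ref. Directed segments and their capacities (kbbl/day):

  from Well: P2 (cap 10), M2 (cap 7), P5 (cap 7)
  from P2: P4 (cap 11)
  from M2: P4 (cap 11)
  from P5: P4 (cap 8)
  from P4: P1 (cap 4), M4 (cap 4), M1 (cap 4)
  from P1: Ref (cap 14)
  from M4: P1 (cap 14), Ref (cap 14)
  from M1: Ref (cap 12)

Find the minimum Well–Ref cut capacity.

Augment Well→P2→P4→P1→Ref: bottleneck 4, flow now 4.
Augment Well→P2→P4→M4→Ref: bottleneck 4, flow now 8.
Augment Well→P2→P4→M1→Ref: bottleneck 2, flow now 10.
Augment Well→M2→P4→M1→Ref: bottleneck 2, flow now 12.
No augmenting path remains; maximum flow = 12.
By max-flow min-cut, the minimum cut capacity equals the max flow.
In the residual graph, reachable from Well: {Well, P2, M2, P5, P4}.
Min-cut edges: P4→P1 (4), P4→M4 (4), P4→M1 (4); capacity 4 + 4 + 4 = 12.

12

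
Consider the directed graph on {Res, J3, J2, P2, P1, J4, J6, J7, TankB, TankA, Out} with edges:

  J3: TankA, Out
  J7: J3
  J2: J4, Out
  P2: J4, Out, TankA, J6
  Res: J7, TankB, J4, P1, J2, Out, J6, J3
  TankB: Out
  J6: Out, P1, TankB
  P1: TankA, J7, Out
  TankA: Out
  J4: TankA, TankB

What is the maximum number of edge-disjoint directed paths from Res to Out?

7

Assign every edge capacity 1; by Menger, the answer equals the max flow.
Path Res→Out (+1); total 1.
Path Res→J3→Out (+1); total 2.
Path Res→J2→Out (+1); total 3.
Path Res→P1→Out (+1); total 4.
Path Res→J6→Out (+1); total 5.
Path Res→TankB→Out (+1); total 6.
Path Res→J4→TankA→Out (+1); total 7.
No residual Res→Out path; max flow = 7.
Certifying cut of size 7: {J3→Out, Res→J2, Res→J6, Res→Out, Res→P1, TankA→Out, TankB→Out}.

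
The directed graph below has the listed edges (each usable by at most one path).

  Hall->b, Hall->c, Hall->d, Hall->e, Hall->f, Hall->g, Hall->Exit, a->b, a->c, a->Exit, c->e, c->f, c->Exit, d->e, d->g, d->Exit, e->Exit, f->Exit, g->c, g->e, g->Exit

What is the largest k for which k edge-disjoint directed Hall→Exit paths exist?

6

Assign every edge capacity 1; by Menger, the answer equals the max flow.
Path Hall→Exit (+1); total 1.
Path Hall→c→Exit (+1); total 2.
Path Hall→d→Exit (+1); total 3.
Path Hall→e→Exit (+1); total 4.
Path Hall→f→Exit (+1); total 5.
Path Hall→g→Exit (+1); total 6.
No residual Hall→Exit path; max flow = 6.
Certifying cut of size 6: {Hall→Exit, Hall→c, Hall→d, Hall→e, Hall→f, Hall→g}.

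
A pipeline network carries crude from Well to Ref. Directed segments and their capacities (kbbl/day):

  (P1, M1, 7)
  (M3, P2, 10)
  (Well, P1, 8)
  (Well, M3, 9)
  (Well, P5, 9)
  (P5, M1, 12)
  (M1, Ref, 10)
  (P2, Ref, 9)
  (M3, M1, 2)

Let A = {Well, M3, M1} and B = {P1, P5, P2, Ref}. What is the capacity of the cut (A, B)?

37

Edges leaving {Well, M3, M1}: Well→P1 (8), Well→P5 (9), M3→P2 (10), M1→Ref (10).
Cut capacity = 8 + 9 + 10 + 10 = 37.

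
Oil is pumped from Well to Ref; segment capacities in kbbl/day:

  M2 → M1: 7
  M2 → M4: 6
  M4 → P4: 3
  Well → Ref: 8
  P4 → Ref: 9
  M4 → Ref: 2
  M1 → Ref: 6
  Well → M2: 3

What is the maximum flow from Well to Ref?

11

Augment Well→Ref: bottleneck 8, flow now 8.
Augment Well→M2→M4→Ref: bottleneck 2, flow now 10.
Augment Well→M2→M1→Ref: bottleneck 1, flow now 11.
No augmenting path remains; maximum flow = 11.
In the residual graph, reachable from Well: {Well}.
Min-cut edges: Well→M2 (3), Well→Ref (8); capacity 3 + 8 = 11.
This cut is saturated, so no flow can exceed 11.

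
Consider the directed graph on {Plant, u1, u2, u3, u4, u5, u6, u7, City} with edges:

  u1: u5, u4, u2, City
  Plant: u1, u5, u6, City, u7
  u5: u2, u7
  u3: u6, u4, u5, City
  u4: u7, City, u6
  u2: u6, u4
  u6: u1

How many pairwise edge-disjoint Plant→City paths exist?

Assign every edge capacity 1; by Menger, the answer equals the max flow.
Path Plant→City (+1); total 1.
Path Plant→u1→City (+1); total 2.
Path Plant→u5→u2→u4→City (+1); total 3.
No residual Plant→City path; max flow = 3.
Certifying cut of size 3: {Plant→City, u1→City, u4→City}.

3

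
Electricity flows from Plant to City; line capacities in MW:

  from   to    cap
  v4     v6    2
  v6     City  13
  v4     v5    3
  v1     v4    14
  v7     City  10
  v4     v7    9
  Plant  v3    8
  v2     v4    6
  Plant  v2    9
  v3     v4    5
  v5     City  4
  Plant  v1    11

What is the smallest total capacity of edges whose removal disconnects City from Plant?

Augment Plant→v1→v4→v5→City: bottleneck 3, flow now 3.
Augment Plant→v1→v4→v6→City: bottleneck 2, flow now 5.
Augment Plant→v1→v4→v7→City: bottleneck 6, flow now 11.
Augment Plant→v2→v4→v7→City: bottleneck 3, flow now 14.
No augmenting path remains; maximum flow = 14.
By max-flow min-cut, the minimum cut capacity equals the max flow.
In the residual graph, reachable from Plant: {Plant, v1, v2, v3, v4}.
Min-cut edges: v4→v5 (3), v4→v6 (2), v4→v7 (9); capacity 3 + 2 + 9 = 14.

14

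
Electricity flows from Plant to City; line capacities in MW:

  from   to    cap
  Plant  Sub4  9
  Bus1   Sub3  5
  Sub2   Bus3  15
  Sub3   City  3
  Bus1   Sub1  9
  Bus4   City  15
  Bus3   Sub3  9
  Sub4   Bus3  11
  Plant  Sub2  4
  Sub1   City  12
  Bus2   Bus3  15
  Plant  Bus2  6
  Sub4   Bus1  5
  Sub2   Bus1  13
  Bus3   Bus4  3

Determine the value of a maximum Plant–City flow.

Augment Plant→Sub4→Bus3→Sub3→City: bottleneck 3, flow now 3.
Augment Plant→Sub4→Bus3→Bus4→City: bottleneck 3, flow now 6.
Augment Plant→Sub4→Bus1→Sub1→City: bottleneck 3, flow now 9.
Augment Plant→Sub2→Bus1→Sub1→City: bottleneck 4, flow now 13.
Augment Plant→Bus2→Bus3→Sub4→Bus1→Sub1→City: bottleneck 2, flow now 15. (uses reverse residual edge)
No augmenting path remains; maximum flow = 15.
In the residual graph, reachable from Plant: {Plant, Sub4, Bus2, Bus3, Sub3}.
Min-cut edges: Plant→Sub2 (4), Sub4→Bus1 (5), Bus3→Bus4 (3), Sub3→City (3); capacity 4 + 5 + 3 + 3 = 15.
This cut is saturated, so no flow can exceed 15.

15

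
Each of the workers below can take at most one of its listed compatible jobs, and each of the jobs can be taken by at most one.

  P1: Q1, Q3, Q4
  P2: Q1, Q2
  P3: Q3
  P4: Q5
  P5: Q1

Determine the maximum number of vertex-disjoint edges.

Unit-capacity flow: source→left, listed edges, right→sink; max matching = max flow.
Augmenting path P1→Q1 (+1); matched 1.
Augmenting path P2→Q2 (+1); matched 2.
Augmenting path P3→Q3 (+1); matched 3.
Augmenting path P4→Q5 (+1); matched 4.
Augmenting path P5→Q1→P1→Q4 (+1); matched 5.
No augmenting path remains; maximum matching = 5.
König certificate: {P1, P2, P3, P4, P5} is a vertex cover of size 5 (every listed pair touches it), so no matching can be larger.

5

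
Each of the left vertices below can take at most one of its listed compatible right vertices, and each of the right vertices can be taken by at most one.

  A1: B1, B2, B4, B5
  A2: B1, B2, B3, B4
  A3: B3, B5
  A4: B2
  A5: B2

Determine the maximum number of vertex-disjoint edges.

Unit-capacity flow: source→left, listed edges, right→sink; max matching = max flow.
Augmenting path A1→B1 (+1); matched 1.
Augmenting path A2→B2 (+1); matched 2.
Augmenting path A3→B3 (+1); matched 3.
Augmenting path A4→B2→A2→B4 (+1); matched 4.
No augmenting path remains; maximum matching = 4.
König certificate: {A1, A2, A3, B2} is a vertex cover of size 4 (every listed pair touches it), so no matching can be larger.

4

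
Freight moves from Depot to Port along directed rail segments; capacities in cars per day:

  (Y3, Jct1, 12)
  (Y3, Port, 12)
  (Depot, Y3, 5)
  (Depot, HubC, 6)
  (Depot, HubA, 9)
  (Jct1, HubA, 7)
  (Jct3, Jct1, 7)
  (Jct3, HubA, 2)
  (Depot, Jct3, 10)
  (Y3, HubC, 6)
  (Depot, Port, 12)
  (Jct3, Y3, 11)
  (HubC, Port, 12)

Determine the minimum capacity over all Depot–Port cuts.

33

Augment Depot→Port: bottleneck 12, flow now 12.
Augment Depot→Y3→Port: bottleneck 5, flow now 17.
Augment Depot→HubC→Port: bottleneck 6, flow now 23.
Augment Depot→Jct3→Y3→Port: bottleneck 7, flow now 30.
Augment Depot→Jct3→Y3→HubC→Port: bottleneck 3, flow now 33.
No augmenting path remains; maximum flow = 33.
By max-flow min-cut, the minimum cut capacity equals the max flow.
In the residual graph, reachable from Depot: {Depot, HubA}.
Min-cut edges: Depot→Jct3 (10), Depot→Y3 (5), Depot→HubC (6), Depot→Port (12); capacity 10 + 5 + 6 + 12 = 33.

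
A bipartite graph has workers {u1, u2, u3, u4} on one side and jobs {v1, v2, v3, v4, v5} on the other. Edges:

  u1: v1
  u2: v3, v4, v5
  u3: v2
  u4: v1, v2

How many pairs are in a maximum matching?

3

Unit-capacity flow: source→left, listed edges, right→sink; max matching = max flow.
Augmenting path u1→v1 (+1); matched 1.
Augmenting path u2→v3 (+1); matched 2.
Augmenting path u3→v2 (+1); matched 3.
No augmenting path remains; maximum matching = 3.
König certificate: {u2, v1, v2} is a vertex cover of size 3 (every listed pair touches it), so no matching can be larger.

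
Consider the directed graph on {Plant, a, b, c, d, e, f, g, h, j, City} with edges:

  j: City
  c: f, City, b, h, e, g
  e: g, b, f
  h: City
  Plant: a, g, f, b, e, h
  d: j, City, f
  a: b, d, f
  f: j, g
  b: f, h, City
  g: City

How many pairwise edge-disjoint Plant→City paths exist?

Assign every edge capacity 1; by Menger, the answer equals the max flow.
Path Plant→b→City (+1); total 1.
Path Plant→g→City (+1); total 2.
Path Plant→h→City (+1); total 3.
Path Plant→a→d→City (+1); total 4.
Path Plant→f→j→City (+1); total 5.
No residual Plant→City path; max flow = 5.
Certifying cut of size 5: {Plant→a, b→City, f→j, g→City, h→City}.

5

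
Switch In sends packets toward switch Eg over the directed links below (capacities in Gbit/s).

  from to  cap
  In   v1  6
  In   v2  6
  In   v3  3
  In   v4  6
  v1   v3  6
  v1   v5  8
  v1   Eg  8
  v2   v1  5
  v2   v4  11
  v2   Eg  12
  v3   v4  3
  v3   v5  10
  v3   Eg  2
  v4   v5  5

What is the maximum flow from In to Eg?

Augment In→v1→Eg: bottleneck 6, flow now 6.
Augment In→v2→Eg: bottleneck 6, flow now 12.
Augment In→v3→Eg: bottleneck 2, flow now 14.
No augmenting path remains; maximum flow = 14.
In the residual graph, reachable from In: {In, v3, v4, v5}.
Min-cut edges: In→v1 (6), In→v2 (6), v3→Eg (2); capacity 6 + 6 + 2 = 14.
This cut is saturated, so no flow can exceed 14.

14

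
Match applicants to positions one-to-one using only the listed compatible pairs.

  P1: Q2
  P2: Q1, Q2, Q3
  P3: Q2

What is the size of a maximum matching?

Unit-capacity flow: source→left, listed edges, right→sink; max matching = max flow.
Augmenting path P1→Q2 (+1); matched 1.
Augmenting path P2→Q1 (+1); matched 2.
No augmenting path remains; maximum matching = 2.
König certificate: {P2, Q2} is a vertex cover of size 2 (every listed pair touches it), so no matching can be larger.

2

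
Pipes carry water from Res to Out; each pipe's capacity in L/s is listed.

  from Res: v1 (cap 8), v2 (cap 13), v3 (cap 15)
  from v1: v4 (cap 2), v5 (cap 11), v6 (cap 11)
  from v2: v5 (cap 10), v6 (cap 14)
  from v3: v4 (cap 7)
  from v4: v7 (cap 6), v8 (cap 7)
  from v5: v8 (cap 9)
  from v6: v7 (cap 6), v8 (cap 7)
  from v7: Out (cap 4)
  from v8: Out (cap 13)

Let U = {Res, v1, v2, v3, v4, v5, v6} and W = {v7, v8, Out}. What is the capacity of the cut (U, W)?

Edges leaving {Res, v1, v2, v3, v4, v5, v6}: v4→v7 (6), v4→v8 (7), v5→v8 (9), v6→v7 (6), v6→v8 (7).
Cut capacity = 6 + 7 + 9 + 6 + 7 = 35.

35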